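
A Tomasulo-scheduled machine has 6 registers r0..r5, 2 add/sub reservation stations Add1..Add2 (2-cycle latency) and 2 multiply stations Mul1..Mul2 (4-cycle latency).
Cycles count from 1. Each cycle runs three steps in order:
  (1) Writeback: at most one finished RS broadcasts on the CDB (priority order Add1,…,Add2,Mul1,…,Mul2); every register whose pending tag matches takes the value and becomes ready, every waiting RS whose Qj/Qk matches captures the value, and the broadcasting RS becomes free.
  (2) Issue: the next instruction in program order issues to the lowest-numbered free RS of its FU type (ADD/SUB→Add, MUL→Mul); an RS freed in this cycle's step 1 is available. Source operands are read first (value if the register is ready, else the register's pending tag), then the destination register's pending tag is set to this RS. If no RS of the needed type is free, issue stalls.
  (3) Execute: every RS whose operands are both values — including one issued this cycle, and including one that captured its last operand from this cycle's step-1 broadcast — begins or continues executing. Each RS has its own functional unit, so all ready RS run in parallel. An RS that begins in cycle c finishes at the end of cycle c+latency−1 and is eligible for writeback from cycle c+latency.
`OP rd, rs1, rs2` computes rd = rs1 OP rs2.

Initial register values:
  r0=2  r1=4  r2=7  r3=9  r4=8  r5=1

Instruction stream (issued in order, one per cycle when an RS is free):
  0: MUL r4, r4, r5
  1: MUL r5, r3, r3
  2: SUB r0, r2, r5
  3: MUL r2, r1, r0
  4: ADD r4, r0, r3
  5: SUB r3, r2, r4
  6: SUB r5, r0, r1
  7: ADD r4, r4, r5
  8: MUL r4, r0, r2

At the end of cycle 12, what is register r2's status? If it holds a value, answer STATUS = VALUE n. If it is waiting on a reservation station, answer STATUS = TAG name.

c1: issue MUL r4<-Mul1 | r0:2,r1:4,r2:7,r3:9,r4:Mul1,r5:1
c2: issue MUL r5<-Mul2 | r0:2,r1:4,r2:7,r3:9,r4:Mul1,r5:Mul2
c3: issue SUB r0<-Add1 | r0:Add1,r1:4,r2:7,r3:9,r4:Mul1,r5:Mul2
c4: stall | r0:Add1,r1:4,r2:7,r3:9,r4:Mul1,r5:Mul2
c5: CDB Mul1=8; issue MUL r2<-Mul1 | r0:Add1,r1:4,r2:Mul1,r3:9,r4:8,r5:Mul2
c6: CDB Mul2=81; issue ADD r4<-Add2 | r0:Add1,r1:4,r2:Mul1,r3:9,r4:Add2,r5:81
c7: stall | r0:Add1,r1:4,r2:Mul1,r3:9,r4:Add2,r5:81
c8: CDB Add1=-74; issue SUB r3<-Add1 | r0:-74,r1:4,r2:Mul1,r3:Add1,r4:Add2,r5:81
c9: stall | r0:-74,r1:4,r2:Mul1,r3:Add1,r4:Add2,r5:81
c10: CDB Add2=-65; issue SUB r5<-Add2 | r0:-74,r1:4,r2:Mul1,r3:Add1,r4:-65,r5:Add2
c11: stall | r0:-74,r1:4,r2:Mul1,r3:Add1,r4:-65,r5:Add2
c12: CDB Add2=-78; issue ADD r4<-Add2 | r0:-74,r1:4,r2:Mul1,r3:Add1,r4:Add2,r5:-78

STATUS = TAG Mul1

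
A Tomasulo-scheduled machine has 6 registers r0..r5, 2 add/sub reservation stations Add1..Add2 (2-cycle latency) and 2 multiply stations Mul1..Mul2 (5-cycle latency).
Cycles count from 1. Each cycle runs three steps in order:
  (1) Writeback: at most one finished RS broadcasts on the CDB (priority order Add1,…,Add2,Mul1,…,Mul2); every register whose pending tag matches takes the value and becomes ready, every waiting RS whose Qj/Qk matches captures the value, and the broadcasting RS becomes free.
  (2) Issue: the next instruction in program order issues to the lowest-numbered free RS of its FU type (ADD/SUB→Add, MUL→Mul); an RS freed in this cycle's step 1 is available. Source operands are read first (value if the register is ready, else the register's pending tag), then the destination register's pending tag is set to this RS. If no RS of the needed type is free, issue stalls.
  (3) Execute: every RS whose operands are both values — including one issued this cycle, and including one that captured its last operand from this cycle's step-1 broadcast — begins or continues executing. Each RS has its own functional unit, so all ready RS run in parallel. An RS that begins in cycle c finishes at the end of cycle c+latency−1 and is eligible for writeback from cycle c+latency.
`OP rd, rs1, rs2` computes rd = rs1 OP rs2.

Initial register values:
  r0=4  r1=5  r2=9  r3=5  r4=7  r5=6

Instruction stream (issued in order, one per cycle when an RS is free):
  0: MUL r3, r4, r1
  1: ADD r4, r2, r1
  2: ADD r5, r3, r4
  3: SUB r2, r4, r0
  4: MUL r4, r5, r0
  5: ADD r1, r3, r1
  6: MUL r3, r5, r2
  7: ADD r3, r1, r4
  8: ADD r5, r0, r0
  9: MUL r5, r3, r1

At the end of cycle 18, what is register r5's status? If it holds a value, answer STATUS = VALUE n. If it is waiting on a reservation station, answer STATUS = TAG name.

STATUS = TAG Mul1

cycle 1: issue MUL r3<-Mul1 // r0:4,r1:5,r2:9,r3:Mul1,r4:7,r5:6
cycle 2: issue ADD r4<-Add1 // r0:4,r1:5,r2:9,r3:Mul1,r4:Add1,r5:6
cycle 3: issue ADD r5<-Add2 // r0:4,r1:5,r2:9,r3:Mul1,r4:Add1,r5:Add2
cycle 4: CDB Add1=14; issue SUB r2<-Add1 // r0:4,r1:5,r2:Add1,r3:Mul1,r4:14,r5:Add2
cycle 5: issue MUL r4<-Mul2 // r0:4,r1:5,r2:Add1,r3:Mul1,r4:Mul2,r5:Add2
cycle 6: CDB Add1=10; issue ADD r1<-Add1 // r0:4,r1:Add1,r2:10,r3:Mul1,r4:Mul2,r5:Add2
cycle 7: CDB Mul1=35; issue MUL r3<-Mul1 // r0:4,r1:Add1,r2:10,r3:Mul1,r4:Mul2,r5:Add2
cycle 8: stall // r0:4,r1:Add1,r2:10,r3:Mul1,r4:Mul2,r5:Add2
cycle 9: CDB Add1=40; issue ADD r3<-Add1 // r0:4,r1:40,r2:10,r3:Add1,r4:Mul2,r5:Add2
cycle 10: CDB Add2=49; issue ADD r5<-Add2 // r0:4,r1:40,r2:10,r3:Add1,r4:Mul2,r5:Add2
cycle 11: stall // r0:4,r1:40,r2:10,r3:Add1,r4:Mul2,r5:Add2
cycle 12: CDB Add2=8; stall // r0:4,r1:40,r2:10,r3:Add1,r4:Mul2,r5:8
cycle 13: stall // r0:4,r1:40,r2:10,r3:Add1,r4:Mul2,r5:8
cycle 14: stall // r0:4,r1:40,r2:10,r3:Add1,r4:Mul2,r5:8
cycle 15: CDB Mul1=490; issue MUL r5<-Mul1 // r0:4,r1:40,r2:10,r3:Add1,r4:Mul2,r5:Mul1
cycle 16: CDB Mul2=196 // r0:4,r1:40,r2:10,r3:Add1,r4:196,r5:Mul1
cycle 17: - // r0:4,r1:40,r2:10,r3:Add1,r4:196,r5:Mul1
cycle 18: CDB Add1=236 // r0:4,r1:40,r2:10,r3:236,r4:196,r5:Mul1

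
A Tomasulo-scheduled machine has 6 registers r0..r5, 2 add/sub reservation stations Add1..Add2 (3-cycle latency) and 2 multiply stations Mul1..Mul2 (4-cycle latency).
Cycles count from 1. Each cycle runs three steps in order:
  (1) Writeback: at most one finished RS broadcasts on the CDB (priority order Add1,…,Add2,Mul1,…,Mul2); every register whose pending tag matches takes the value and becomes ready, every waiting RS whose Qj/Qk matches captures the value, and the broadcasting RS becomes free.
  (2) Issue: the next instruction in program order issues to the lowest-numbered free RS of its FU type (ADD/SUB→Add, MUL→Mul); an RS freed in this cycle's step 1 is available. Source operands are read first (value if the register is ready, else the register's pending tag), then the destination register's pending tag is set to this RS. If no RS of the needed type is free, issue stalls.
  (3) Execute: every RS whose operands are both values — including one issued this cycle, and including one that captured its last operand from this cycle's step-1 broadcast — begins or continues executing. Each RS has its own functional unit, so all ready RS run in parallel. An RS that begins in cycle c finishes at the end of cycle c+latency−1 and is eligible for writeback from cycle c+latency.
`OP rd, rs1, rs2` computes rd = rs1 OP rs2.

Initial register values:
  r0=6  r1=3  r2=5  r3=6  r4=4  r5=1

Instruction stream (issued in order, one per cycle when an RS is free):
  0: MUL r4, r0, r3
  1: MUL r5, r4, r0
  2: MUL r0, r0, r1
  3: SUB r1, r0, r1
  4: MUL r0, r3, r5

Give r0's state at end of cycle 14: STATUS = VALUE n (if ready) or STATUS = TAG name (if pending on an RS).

  c1: issue MUL r4<-Mul1  regs: r0:6,r1:3,r2:5,r3:6,r4:Mul1,r5:1
  c2: issue MUL r5<-Mul2  regs: r0:6,r1:3,r2:5,r3:6,r4:Mul1,r5:Mul2
  c3: stall  regs: r0:6,r1:3,r2:5,r3:6,r4:Mul1,r5:Mul2
  c4: stall  regs: r0:6,r1:3,r2:5,r3:6,r4:Mul1,r5:Mul2
  c5: CDB Mul1=36; issue MUL r0<-Mul1  regs: r0:Mul1,r1:3,r2:5,r3:6,r4:36,r5:Mul2
  c6: issue SUB r1<-Add1  regs: r0:Mul1,r1:Add1,r2:5,r3:6,r4:36,r5:Mul2
  c7: stall  regs: r0:Mul1,r1:Add1,r2:5,r3:6,r4:36,r5:Mul2
  c8: stall  regs: r0:Mul1,r1:Add1,r2:5,r3:6,r4:36,r5:Mul2
  c9: CDB Mul1=18; issue MUL r0<-Mul1  regs: r0:Mul1,r1:Add1,r2:5,r3:6,r4:36,r5:Mul2
  c10: CDB Mul2=216  regs: r0:Mul1,r1:Add1,r2:5,r3:6,r4:36,r5:216
  c11: -  regs: r0:Mul1,r1:Add1,r2:5,r3:6,r4:36,r5:216
  c12: CDB Add1=15  regs: r0:Mul1,r1:15,r2:5,r3:6,r4:36,r5:216
  c13: -  regs: r0:Mul1,r1:15,r2:5,r3:6,r4:36,r5:216
  c14: CDB Mul1=1296  regs: r0:1296,r1:15,r2:5,r3:6,r4:36,r5:216

STATUS = VALUE 1296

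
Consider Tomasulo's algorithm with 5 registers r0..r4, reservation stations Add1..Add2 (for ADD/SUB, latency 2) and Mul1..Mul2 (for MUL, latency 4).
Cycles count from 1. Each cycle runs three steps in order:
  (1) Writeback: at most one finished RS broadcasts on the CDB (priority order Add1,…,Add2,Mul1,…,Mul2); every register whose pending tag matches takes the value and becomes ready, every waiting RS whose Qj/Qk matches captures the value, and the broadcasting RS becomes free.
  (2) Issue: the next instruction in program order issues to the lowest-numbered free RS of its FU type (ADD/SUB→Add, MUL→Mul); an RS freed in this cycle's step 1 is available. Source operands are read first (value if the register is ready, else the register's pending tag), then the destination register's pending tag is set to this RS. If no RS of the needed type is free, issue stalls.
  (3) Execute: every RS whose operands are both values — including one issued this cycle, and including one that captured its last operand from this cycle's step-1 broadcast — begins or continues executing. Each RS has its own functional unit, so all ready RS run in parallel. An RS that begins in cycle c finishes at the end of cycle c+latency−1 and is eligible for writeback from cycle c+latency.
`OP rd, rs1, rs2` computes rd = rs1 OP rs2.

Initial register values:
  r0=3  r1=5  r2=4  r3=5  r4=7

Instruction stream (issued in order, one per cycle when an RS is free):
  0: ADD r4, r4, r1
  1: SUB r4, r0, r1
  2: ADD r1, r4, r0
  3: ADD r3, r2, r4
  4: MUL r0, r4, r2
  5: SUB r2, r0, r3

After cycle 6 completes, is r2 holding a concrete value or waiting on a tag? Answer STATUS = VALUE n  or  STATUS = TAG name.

STATUS = TAG Add1

  c1: issue ADD r4<-Add1  regs: r0:3,r1:5,r2:4,r3:5,r4:Add1
  c2: issue SUB r4<-Add2  regs: r0:3,r1:5,r2:4,r3:5,r4:Add2
  c3: CDB Add1=12; issue ADD r1<-Add1  regs: r0:3,r1:Add1,r2:4,r3:5,r4:Add2
  c4: CDB Add2=-2; issue ADD r3<-Add2  regs: r0:3,r1:Add1,r2:4,r3:Add2,r4:-2
  c5: issue MUL r0<-Mul1  regs: r0:Mul1,r1:Add1,r2:4,r3:Add2,r4:-2
  c6: CDB Add1=1; issue SUB r2<-Add1  regs: r0:Mul1,r1:1,r2:Add1,r3:Add2,r4:-2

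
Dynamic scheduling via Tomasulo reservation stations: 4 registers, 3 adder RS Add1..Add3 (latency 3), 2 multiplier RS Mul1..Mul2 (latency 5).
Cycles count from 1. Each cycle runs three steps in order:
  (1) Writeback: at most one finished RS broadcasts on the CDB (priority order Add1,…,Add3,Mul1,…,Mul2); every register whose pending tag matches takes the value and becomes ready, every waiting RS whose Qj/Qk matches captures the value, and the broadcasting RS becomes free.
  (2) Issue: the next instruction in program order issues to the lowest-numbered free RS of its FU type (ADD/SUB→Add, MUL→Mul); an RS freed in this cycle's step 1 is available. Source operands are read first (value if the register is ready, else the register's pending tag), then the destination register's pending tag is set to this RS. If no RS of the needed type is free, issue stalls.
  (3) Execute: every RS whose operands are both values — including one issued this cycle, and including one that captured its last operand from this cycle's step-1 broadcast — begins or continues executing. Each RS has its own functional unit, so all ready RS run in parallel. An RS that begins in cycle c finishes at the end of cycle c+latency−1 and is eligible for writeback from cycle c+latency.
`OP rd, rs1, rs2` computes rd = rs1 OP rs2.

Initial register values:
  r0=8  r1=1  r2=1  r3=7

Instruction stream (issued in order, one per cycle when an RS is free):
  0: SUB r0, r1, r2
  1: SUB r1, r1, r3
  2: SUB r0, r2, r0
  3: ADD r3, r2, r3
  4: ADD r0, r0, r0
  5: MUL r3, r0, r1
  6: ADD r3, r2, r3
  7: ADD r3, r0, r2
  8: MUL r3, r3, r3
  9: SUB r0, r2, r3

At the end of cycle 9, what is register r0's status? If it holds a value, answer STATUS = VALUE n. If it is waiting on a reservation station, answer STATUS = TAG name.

c1: issue SUB r0<-Add1 | r0:Add1,r1:1,r2:1,r3:7
c2: issue SUB r1<-Add2 | r0:Add1,r1:Add2,r2:1,r3:7
c3: issue SUB r0<-Add3 | r0:Add3,r1:Add2,r2:1,r3:7
c4: CDB Add1=0; issue ADD r3<-Add1 | r0:Add3,r1:Add2,r2:1,r3:Add1
c5: CDB Add2=-6; issue ADD r0<-Add2 | r0:Add2,r1:-6,r2:1,r3:Add1
c6: issue MUL r3<-Mul1 | r0:Add2,r1:-6,r2:1,r3:Mul1
c7: CDB Add1=8; issue ADD r3<-Add1 | r0:Add2,r1:-6,r2:1,r3:Add1
c8: CDB Add3=1; issue ADD r3<-Add3 | r0:Add2,r1:-6,r2:1,r3:Add3
c9: issue MUL r3<-Mul2 | r0:Add2,r1:-6,r2:1,r3:Mul2

STATUS = TAG Add2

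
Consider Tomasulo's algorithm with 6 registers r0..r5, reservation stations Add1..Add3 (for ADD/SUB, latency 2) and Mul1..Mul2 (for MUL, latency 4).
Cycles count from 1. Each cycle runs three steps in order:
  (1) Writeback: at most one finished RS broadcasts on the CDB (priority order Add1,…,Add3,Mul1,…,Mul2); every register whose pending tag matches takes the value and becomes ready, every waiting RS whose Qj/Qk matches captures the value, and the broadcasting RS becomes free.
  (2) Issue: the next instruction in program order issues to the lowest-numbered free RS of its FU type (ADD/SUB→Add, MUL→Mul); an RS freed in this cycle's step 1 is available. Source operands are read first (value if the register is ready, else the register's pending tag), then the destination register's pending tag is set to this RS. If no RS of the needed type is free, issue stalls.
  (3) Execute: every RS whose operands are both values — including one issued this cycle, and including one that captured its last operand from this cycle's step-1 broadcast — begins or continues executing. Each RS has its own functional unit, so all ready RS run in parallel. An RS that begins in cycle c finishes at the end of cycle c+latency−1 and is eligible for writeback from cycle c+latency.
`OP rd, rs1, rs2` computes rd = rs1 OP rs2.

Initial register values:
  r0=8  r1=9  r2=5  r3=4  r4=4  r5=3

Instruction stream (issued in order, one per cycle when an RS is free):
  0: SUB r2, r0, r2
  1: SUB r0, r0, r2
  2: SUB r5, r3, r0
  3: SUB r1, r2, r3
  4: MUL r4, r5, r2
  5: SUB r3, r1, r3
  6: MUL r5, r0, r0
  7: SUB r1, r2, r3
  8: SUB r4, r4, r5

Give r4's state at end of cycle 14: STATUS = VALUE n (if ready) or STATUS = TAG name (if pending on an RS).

STATUS = VALUE -28

  c1: issue SUB r2<-Add1  regs: r0:8,r1:9,r2:Add1,r3:4,r4:4,r5:3
  c2: issue SUB r0<-Add2  regs: r0:Add2,r1:9,r2:Add1,r3:4,r4:4,r5:3
  c3: CDB Add1=3; issue SUB r5<-Add1  regs: r0:Add2,r1:9,r2:3,r3:4,r4:4,r5:Add1
  c4: issue SUB r1<-Add3  regs: r0:Add2,r1:Add3,r2:3,r3:4,r4:4,r5:Add1
  c5: CDB Add2=5; issue MUL r4<-Mul1  regs: r0:5,r1:Add3,r2:3,r3:4,r4:Mul1,r5:Add1
  c6: CDB Add3=-1; issue SUB r3<-Add2  regs: r0:5,r1:-1,r2:3,r3:Add2,r4:Mul1,r5:Add1
  c7: CDB Add1=-1; issue MUL r5<-Mul2  regs: r0:5,r1:-1,r2:3,r3:Add2,r4:Mul1,r5:Mul2
  c8: CDB Add2=-5; issue SUB r1<-Add1  regs: r0:5,r1:Add1,r2:3,r3:-5,r4:Mul1,r5:Mul2
  c9: issue SUB r4<-Add2  regs: r0:5,r1:Add1,r2:3,r3:-5,r4:Add2,r5:Mul2
  c10: CDB Add1=8  regs: r0:5,r1:8,r2:3,r3:-5,r4:Add2,r5:Mul2
  c11: CDB Mul1=-3  regs: r0:5,r1:8,r2:3,r3:-5,r4:Add2,r5:Mul2
  c12: CDB Mul2=25  regs: r0:5,r1:8,r2:3,r3:-5,r4:Add2,r5:25
  c13: -  regs: r0:5,r1:8,r2:3,r3:-5,r4:Add2,r5:25
  c14: CDB Add2=-28  regs: r0:5,r1:8,r2:3,r3:-5,r4:-28,r5:25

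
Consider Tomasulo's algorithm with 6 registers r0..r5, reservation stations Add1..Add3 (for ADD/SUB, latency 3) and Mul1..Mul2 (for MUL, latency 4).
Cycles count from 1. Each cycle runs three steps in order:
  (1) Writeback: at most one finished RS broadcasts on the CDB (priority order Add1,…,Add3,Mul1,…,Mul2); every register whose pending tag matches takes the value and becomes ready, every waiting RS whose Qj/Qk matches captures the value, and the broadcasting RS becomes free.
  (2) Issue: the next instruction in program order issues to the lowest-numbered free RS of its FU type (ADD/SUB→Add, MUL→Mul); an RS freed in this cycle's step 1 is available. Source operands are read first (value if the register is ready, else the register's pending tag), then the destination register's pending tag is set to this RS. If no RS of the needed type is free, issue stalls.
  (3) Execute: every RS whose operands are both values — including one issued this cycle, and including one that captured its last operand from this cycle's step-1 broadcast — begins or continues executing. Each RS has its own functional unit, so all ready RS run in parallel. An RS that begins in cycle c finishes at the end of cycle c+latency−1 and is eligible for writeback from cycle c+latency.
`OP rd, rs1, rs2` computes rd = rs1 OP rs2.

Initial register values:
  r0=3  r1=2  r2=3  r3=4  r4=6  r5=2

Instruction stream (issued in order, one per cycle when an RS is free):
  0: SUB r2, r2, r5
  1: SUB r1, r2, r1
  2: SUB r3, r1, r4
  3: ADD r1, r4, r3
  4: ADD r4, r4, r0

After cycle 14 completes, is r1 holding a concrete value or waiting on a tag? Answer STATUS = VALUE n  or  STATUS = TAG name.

STATUS = VALUE -1

  c1: issue SUB r2<-Add1  regs: r0:3,r1:2,r2:Add1,r3:4,r4:6,r5:2
  c2: issue SUB r1<-Add2  regs: r0:3,r1:Add2,r2:Add1,r3:4,r4:6,r5:2
  c3: issue SUB r3<-Add3  regs: r0:3,r1:Add2,r2:Add1,r3:Add3,r4:6,r5:2
  c4: CDB Add1=1; issue ADD r1<-Add1  regs: r0:3,r1:Add1,r2:1,r3:Add3,r4:6,r5:2
  c5: stall  regs: r0:3,r1:Add1,r2:1,r3:Add3,r4:6,r5:2
  c6: stall  regs: r0:3,r1:Add1,r2:1,r3:Add3,r4:6,r5:2
  c7: CDB Add2=-1; issue ADD r4<-Add2  regs: r0:3,r1:Add1,r2:1,r3:Add3,r4:Add2,r5:2
  c8: -  regs: r0:3,r1:Add1,r2:1,r3:Add3,r4:Add2,r5:2
  c9: -  regs: r0:3,r1:Add1,r2:1,r3:Add3,r4:Add2,r5:2
  c10: CDB Add2=9  regs: r0:3,r1:Add1,r2:1,r3:Add3,r4:9,r5:2
  c11: CDB Add3=-7  regs: r0:3,r1:Add1,r2:1,r3:-7,r4:9,r5:2
  c12: -  regs: r0:3,r1:Add1,r2:1,r3:-7,r4:9,r5:2
  c13: -  regs: r0:3,r1:Add1,r2:1,r3:-7,r4:9,r5:2
  c14: CDB Add1=-1  regs: r0:3,r1:-1,r2:1,r3:-7,r4:9,r5:2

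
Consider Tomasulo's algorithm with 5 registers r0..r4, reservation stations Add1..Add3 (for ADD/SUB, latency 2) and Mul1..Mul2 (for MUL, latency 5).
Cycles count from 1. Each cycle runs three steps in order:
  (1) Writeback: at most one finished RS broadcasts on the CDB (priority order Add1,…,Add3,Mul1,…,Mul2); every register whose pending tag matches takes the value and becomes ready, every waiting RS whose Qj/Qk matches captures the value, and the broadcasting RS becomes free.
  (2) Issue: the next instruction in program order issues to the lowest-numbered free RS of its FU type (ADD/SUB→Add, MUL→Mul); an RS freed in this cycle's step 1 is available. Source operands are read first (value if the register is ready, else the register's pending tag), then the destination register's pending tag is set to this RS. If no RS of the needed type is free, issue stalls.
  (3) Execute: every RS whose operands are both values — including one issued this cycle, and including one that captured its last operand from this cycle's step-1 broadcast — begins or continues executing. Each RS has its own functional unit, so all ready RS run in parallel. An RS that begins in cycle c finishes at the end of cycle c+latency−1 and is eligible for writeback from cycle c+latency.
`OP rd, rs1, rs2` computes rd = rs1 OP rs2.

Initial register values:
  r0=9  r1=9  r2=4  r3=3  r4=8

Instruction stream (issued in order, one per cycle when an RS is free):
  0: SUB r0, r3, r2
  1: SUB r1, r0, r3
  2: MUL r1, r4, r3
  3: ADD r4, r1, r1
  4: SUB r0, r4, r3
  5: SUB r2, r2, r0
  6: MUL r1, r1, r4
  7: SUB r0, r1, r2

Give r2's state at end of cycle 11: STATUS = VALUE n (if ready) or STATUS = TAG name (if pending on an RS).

STATUS = TAG Add3

cycle 1: issue SUB r0<-Add1 // r0:Add1,r1:9,r2:4,r3:3,r4:8
cycle 2: issue SUB r1<-Add2 // r0:Add1,r1:Add2,r2:4,r3:3,r4:8
cycle 3: CDB Add1=-1; issue MUL r1<-Mul1 // r0:-1,r1:Mul1,r2:4,r3:3,r4:8
cycle 4: issue ADD r4<-Add1 // r0:-1,r1:Mul1,r2:4,r3:3,r4:Add1
cycle 5: CDB Add2=-4; issue SUB r0<-Add2 // r0:Add2,r1:Mul1,r2:4,r3:3,r4:Add1
cycle 6: issue SUB r2<-Add3 // r0:Add2,r1:Mul1,r2:Add3,r3:3,r4:Add1
cycle 7: issue MUL r1<-Mul2 // r0:Add2,r1:Mul2,r2:Add3,r3:3,r4:Add1
cycle 8: CDB Mul1=24; stall // r0:Add2,r1:Mul2,r2:Add3,r3:3,r4:Add1
cycle 9: stall // r0:Add2,r1:Mul2,r2:Add3,r3:3,r4:Add1
cycle 10: CDB Add1=48; issue SUB r0<-Add1 // r0:Add1,r1:Mul2,r2:Add3,r3:3,r4:48
cycle 11: - // r0:Add1,r1:Mul2,r2:Add3,r3:3,r4:48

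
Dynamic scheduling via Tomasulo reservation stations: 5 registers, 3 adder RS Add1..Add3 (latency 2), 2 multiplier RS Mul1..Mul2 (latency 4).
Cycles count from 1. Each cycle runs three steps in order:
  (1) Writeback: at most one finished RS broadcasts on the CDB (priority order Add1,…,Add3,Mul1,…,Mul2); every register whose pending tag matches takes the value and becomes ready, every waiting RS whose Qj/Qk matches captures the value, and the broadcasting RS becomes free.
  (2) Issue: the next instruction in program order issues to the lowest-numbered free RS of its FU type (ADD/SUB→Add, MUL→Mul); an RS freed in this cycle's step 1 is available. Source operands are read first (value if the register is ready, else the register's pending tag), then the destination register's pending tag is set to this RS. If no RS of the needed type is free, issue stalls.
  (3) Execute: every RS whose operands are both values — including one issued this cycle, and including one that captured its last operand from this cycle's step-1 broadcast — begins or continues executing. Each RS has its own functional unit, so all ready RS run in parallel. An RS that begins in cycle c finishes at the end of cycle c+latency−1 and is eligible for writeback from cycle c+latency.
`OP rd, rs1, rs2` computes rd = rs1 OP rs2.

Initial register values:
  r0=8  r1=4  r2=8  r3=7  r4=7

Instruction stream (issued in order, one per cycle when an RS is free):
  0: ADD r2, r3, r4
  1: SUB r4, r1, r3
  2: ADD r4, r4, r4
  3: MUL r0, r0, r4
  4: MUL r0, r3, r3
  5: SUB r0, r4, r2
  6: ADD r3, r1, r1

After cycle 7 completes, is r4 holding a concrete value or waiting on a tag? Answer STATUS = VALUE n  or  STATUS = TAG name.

STATUS = VALUE -6

  c1: issue ADD r2<-Add1  regs: r0:8,r1:4,r2:Add1,r3:7,r4:7
  c2: issue SUB r4<-Add2  regs: r0:8,r1:4,r2:Add1,r3:7,r4:Add2
  c3: CDB Add1=14; issue ADD r4<-Add1  regs: r0:8,r1:4,r2:14,r3:7,r4:Add1
  c4: CDB Add2=-3; issue MUL r0<-Mul1  regs: r0:Mul1,r1:4,r2:14,r3:7,r4:Add1
  c5: issue MUL r0<-Mul2  regs: r0:Mul2,r1:4,r2:14,r3:7,r4:Add1
  c6: CDB Add1=-6; issue SUB r0<-Add1  regs: r0:Add1,r1:4,r2:14,r3:7,r4:-6
  c7: issue ADD r3<-Add2  regs: r0:Add1,r1:4,r2:14,r3:Add2,r4:-6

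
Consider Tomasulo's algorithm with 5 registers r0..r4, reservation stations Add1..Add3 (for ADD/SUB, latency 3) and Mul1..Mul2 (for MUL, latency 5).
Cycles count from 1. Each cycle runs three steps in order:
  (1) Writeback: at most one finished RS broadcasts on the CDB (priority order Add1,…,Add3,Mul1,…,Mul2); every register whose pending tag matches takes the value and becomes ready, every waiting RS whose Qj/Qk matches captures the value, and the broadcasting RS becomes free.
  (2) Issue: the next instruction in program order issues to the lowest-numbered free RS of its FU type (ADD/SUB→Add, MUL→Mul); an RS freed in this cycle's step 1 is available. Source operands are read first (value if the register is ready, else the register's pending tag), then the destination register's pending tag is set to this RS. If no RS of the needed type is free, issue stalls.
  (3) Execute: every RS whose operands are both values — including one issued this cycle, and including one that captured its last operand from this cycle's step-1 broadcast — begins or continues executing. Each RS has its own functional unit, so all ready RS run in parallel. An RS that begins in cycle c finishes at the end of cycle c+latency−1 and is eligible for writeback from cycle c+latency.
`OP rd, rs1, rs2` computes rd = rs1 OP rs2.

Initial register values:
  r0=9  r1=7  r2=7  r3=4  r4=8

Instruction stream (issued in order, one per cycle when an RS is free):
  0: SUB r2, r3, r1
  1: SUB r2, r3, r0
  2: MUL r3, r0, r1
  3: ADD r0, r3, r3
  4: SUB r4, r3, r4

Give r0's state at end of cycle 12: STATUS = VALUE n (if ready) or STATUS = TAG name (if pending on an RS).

c1: issue SUB r2<-Add1 | r0:9,r1:7,r2:Add1,r3:4,r4:8
c2: issue SUB r2<-Add2 | r0:9,r1:7,r2:Add2,r3:4,r4:8
c3: issue MUL r3<-Mul1 | r0:9,r1:7,r2:Add2,r3:Mul1,r4:8
c4: CDB Add1=-3; issue ADD r0<-Add1 | r0:Add1,r1:7,r2:Add2,r3:Mul1,r4:8
c5: CDB Add2=-5; issue SUB r4<-Add2 | r0:Add1,r1:7,r2:-5,r3:Mul1,r4:Add2
c6: - | r0:Add1,r1:7,r2:-5,r3:Mul1,r4:Add2
c7: - | r0:Add1,r1:7,r2:-5,r3:Mul1,r4:Add2
c8: CDB Mul1=63 | r0:Add1,r1:7,r2:-5,r3:63,r4:Add2
c9: - | r0:Add1,r1:7,r2:-5,r3:63,r4:Add2
c10: - | r0:Add1,r1:7,r2:-5,r3:63,r4:Add2
c11: CDB Add1=126 | r0:126,r1:7,r2:-5,r3:63,r4:Add2
c12: CDB Add2=55 | r0:126,r1:7,r2:-5,r3:63,r4:55

STATUS = VALUE 126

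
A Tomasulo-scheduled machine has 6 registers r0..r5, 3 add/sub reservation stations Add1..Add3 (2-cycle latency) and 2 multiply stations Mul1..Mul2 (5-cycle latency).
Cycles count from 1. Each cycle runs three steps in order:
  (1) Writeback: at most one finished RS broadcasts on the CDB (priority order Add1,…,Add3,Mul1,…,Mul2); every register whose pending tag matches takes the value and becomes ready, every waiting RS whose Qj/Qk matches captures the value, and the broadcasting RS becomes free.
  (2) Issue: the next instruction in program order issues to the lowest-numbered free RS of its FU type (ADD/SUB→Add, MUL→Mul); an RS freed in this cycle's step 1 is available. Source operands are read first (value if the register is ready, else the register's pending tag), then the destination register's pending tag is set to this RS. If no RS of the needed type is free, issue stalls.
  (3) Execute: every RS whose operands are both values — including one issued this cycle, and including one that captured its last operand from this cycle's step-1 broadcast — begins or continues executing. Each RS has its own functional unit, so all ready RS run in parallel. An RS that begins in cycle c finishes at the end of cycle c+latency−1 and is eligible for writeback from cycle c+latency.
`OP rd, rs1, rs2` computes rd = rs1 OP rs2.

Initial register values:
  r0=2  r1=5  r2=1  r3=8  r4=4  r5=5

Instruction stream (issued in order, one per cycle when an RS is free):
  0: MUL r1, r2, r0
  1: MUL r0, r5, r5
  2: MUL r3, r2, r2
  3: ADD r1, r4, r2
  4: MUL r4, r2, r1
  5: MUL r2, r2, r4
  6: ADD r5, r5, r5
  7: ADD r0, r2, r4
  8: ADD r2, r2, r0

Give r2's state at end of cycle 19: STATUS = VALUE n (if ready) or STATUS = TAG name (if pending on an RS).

cycle 1: issue MUL r1<-Mul1 // r0:2,r1:Mul1,r2:1,r3:8,r4:4,r5:5
cycle 2: issue MUL r0<-Mul2 // r0:Mul2,r1:Mul1,r2:1,r3:8,r4:4,r5:5
cycle 3: stall // r0:Mul2,r1:Mul1,r2:1,r3:8,r4:4,r5:5
cycle 4: stall // r0:Mul2,r1:Mul1,r2:1,r3:8,r4:4,r5:5
cycle 5: stall // r0:Mul2,r1:Mul1,r2:1,r3:8,r4:4,r5:5
cycle 6: CDB Mul1=2; issue MUL r3<-Mul1 // r0:Mul2,r1:2,r2:1,r3:Mul1,r4:4,r5:5
cycle 7: CDB Mul2=25; issue ADD r1<-Add1 // r0:25,r1:Add1,r2:1,r3:Mul1,r4:4,r5:5
cycle 8: issue MUL r4<-Mul2 // r0:25,r1:Add1,r2:1,r3:Mul1,r4:Mul2,r5:5
cycle 9: CDB Add1=5; stall // r0:25,r1:5,r2:1,r3:Mul1,r4:Mul2,r5:5
cycle 10: stall // r0:25,r1:5,r2:1,r3:Mul1,r4:Mul2,r5:5
cycle 11: CDB Mul1=1; issue MUL r2<-Mul1 // r0:25,r1:5,r2:Mul1,r3:1,r4:Mul2,r5:5
cycle 12: issue ADD r5<-Add1 // r0:25,r1:5,r2:Mul1,r3:1,r4:Mul2,r5:Add1
cycle 13: issue ADD r0<-Add2 // r0:Add2,r1:5,r2:Mul1,r3:1,r4:Mul2,r5:Add1
cycle 14: CDB Add1=10; issue ADD r2<-Add1 // r0:Add2,r1:5,r2:Add1,r3:1,r4:Mul2,r5:10
cycle 15: CDB Mul2=5 // r0:Add2,r1:5,r2:Add1,r3:1,r4:5,r5:10
cycle 16: - // r0:Add2,r1:5,r2:Add1,r3:1,r4:5,r5:10
cycle 17: - // r0:Add2,r1:5,r2:Add1,r3:1,r4:5,r5:10
cycle 18: - // r0:Add2,r1:5,r2:Add1,r3:1,r4:5,r5:10
cycle 19: - // r0:Add2,r1:5,r2:Add1,r3:1,r4:5,r5:10

STATUS = TAG Add1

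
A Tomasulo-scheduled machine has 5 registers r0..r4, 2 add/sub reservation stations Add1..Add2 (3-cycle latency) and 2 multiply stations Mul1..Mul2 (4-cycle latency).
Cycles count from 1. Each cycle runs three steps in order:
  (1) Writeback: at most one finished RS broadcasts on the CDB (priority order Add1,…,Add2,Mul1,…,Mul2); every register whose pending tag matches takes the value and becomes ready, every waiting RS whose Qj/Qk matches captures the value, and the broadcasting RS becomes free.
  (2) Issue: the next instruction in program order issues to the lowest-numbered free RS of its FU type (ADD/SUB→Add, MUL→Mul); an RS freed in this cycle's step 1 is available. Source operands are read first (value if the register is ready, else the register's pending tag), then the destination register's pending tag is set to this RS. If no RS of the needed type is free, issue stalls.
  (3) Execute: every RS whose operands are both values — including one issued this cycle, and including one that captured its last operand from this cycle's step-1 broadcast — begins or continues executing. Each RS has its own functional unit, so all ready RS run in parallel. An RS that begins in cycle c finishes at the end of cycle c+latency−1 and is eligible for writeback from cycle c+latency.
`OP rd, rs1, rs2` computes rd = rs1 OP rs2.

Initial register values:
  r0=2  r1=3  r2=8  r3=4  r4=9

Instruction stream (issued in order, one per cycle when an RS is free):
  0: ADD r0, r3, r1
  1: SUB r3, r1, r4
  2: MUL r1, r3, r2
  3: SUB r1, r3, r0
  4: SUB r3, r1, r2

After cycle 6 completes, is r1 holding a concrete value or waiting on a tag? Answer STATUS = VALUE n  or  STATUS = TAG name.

c1: issue ADD r0<-Add1 | r0:Add1,r1:3,r2:8,r3:4,r4:9
c2: issue SUB r3<-Add2 | r0:Add1,r1:3,r2:8,r3:Add2,r4:9
c3: issue MUL r1<-Mul1 | r0:Add1,r1:Mul1,r2:8,r3:Add2,r4:9
c4: CDB Add1=7; issue SUB r1<-Add1 | r0:7,r1:Add1,r2:8,r3:Add2,r4:9
c5: CDB Add2=-6; issue SUB r3<-Add2 | r0:7,r1:Add1,r2:8,r3:Add2,r4:9
c6: - | r0:7,r1:Add1,r2:8,r3:Add2,r4:9

STATUS = TAG Add1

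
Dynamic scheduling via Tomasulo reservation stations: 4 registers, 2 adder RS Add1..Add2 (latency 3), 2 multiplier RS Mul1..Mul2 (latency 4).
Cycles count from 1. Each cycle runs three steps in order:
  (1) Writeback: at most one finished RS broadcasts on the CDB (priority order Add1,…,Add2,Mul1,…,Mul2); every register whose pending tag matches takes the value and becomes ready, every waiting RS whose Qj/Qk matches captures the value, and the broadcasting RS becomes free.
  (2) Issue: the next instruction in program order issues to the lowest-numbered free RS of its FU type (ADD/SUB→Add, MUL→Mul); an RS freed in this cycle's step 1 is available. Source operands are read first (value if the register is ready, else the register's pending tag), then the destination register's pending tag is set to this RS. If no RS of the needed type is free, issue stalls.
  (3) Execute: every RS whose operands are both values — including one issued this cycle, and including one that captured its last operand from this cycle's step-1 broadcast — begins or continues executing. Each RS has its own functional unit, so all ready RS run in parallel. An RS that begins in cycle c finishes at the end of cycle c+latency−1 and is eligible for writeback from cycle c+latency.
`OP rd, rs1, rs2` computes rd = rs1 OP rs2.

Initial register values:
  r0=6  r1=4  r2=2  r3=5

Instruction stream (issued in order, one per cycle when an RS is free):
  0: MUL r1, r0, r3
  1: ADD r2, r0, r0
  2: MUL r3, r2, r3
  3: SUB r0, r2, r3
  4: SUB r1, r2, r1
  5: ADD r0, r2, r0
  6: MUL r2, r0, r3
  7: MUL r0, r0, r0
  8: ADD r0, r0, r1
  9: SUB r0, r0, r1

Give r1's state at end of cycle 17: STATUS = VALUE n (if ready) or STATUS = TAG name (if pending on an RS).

  c1: issue MUL r1<-Mul1  regs: r0:6,r1:Mul1,r2:2,r3:5
  c2: issue ADD r2<-Add1  regs: r0:6,r1:Mul1,r2:Add1,r3:5
  c3: issue MUL r3<-Mul2  regs: r0:6,r1:Mul1,r2:Add1,r3:Mul2
  c4: issue SUB r0<-Add2  regs: r0:Add2,r1:Mul1,r2:Add1,r3:Mul2
  c5: CDB Add1=12; issue SUB r1<-Add1  regs: r0:Add2,r1:Add1,r2:12,r3:Mul2
  c6: CDB Mul1=30; stall  regs: r0:Add2,r1:Add1,r2:12,r3:Mul2
  c7: stall  regs: r0:Add2,r1:Add1,r2:12,r3:Mul2
  c8: stall  regs: r0:Add2,r1:Add1,r2:12,r3:Mul2
  c9: CDB Add1=-18; issue ADD r0<-Add1  regs: r0:Add1,r1:-18,r2:12,r3:Mul2
  c10: CDB Mul2=60; issue MUL r2<-Mul1  regs: r0:Add1,r1:-18,r2:Mul1,r3:60
  c11: issue MUL r0<-Mul2  regs: r0:Mul2,r1:-18,r2:Mul1,r3:60
  c12: stall  regs: r0:Mul2,r1:-18,r2:Mul1,r3:60
  c13: CDB Add2=-48; issue ADD r0<-Add2  regs: r0:Add2,r1:-18,r2:Mul1,r3:60
  c14: stall  regs: r0:Add2,r1:-18,r2:Mul1,r3:60
  c15: stall  regs: r0:Add2,r1:-18,r2:Mul1,r3:60
  c16: CDB Add1=-36; issue SUB r0<-Add1  regs: r0:Add1,r1:-18,r2:Mul1,r3:60
  c17: -  regs: r0:Add1,r1:-18,r2:Mul1,r3:60

STATUS = VALUE -18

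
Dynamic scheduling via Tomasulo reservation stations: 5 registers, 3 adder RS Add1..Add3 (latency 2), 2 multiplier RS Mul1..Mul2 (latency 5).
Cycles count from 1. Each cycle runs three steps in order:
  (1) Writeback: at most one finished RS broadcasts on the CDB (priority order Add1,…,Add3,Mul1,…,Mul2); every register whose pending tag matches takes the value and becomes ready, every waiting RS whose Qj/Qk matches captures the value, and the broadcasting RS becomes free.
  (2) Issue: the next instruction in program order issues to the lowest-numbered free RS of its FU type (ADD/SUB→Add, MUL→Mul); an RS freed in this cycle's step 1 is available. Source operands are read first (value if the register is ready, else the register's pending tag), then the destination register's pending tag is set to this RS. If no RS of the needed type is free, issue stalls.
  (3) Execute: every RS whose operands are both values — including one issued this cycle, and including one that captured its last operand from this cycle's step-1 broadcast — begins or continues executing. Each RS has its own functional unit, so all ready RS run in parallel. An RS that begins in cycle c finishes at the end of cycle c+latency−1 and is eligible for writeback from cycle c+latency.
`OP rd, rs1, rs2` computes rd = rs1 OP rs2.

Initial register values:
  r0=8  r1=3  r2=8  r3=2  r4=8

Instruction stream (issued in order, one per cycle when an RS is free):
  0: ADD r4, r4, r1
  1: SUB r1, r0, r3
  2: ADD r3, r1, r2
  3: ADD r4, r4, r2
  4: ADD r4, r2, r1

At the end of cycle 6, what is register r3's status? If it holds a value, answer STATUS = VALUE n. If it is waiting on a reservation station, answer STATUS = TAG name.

c1: issue ADD r4<-Add1 | r0:8,r1:3,r2:8,r3:2,r4:Add1
c2: issue SUB r1<-Add2 | r0:8,r1:Add2,r2:8,r3:2,r4:Add1
c3: CDB Add1=11; issue ADD r3<-Add1 | r0:8,r1:Add2,r2:8,r3:Add1,r4:11
c4: CDB Add2=6; issue ADD r4<-Add2 | r0:8,r1:6,r2:8,r3:Add1,r4:Add2
c5: issue ADD r4<-Add3 | r0:8,r1:6,r2:8,r3:Add1,r4:Add3
c6: CDB Add1=14 | r0:8,r1:6,r2:8,r3:14,r4:Add3

STATUS = VALUE 14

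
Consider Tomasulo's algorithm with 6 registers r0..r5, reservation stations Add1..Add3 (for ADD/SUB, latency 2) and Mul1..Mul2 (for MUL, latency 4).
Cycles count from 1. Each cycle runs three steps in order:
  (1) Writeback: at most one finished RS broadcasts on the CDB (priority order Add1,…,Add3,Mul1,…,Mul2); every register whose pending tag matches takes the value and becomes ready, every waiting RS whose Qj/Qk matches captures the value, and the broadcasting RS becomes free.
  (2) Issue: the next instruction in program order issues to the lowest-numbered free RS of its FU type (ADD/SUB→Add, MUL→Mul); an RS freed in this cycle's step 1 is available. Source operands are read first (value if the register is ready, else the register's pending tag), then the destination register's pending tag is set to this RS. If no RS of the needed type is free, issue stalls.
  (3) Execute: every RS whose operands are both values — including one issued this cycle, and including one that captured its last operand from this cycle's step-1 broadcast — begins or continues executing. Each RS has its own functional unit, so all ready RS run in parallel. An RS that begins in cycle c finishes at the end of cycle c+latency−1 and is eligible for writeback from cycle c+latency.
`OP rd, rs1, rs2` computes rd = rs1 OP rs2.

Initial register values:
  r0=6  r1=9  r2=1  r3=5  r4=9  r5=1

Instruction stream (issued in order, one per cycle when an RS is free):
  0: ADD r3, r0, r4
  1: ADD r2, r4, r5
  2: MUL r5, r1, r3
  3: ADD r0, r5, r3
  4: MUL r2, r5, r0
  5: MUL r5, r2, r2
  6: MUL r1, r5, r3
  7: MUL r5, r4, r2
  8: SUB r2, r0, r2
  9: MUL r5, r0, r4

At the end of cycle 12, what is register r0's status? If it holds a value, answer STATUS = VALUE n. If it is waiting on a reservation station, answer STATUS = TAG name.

STATUS = VALUE 150

  c1: issue ADD r3<-Add1  regs: r0:6,r1:9,r2:1,r3:Add1,r4:9,r5:1
  c2: issue ADD r2<-Add2  regs: r0:6,r1:9,r2:Add2,r3:Add1,r4:9,r5:1
  c3: CDB Add1=15; issue MUL r5<-Mul1  regs: r0:6,r1:9,r2:Add2,r3:15,r4:9,r5:Mul1
  c4: CDB Add2=10; issue ADD r0<-Add1  regs: r0:Add1,r1:9,r2:10,r3:15,r4:9,r5:Mul1
  c5: issue MUL r2<-Mul2  regs: r0:Add1,r1:9,r2:Mul2,r3:15,r4:9,r5:Mul1
  c6: stall  regs: r0:Add1,r1:9,r2:Mul2,r3:15,r4:9,r5:Mul1
  c7: CDB Mul1=135; issue MUL r5<-Mul1  regs: r0:Add1,r1:9,r2:Mul2,r3:15,r4:9,r5:Mul1
  c8: stall  regs: r0:Add1,r1:9,r2:Mul2,r3:15,r4:9,r5:Mul1
  c9: CDB Add1=150; stall  regs: r0:150,r1:9,r2:Mul2,r3:15,r4:9,r5:Mul1
  c10: stall  regs: r0:150,r1:9,r2:Mul2,r3:15,r4:9,r5:Mul1
  c11: stall  regs: r0:150,r1:9,r2:Mul2,r3:15,r4:9,r5:Mul1
  c12: stall  regs: r0:150,r1:9,r2:Mul2,r3:15,r4:9,r5:Mul1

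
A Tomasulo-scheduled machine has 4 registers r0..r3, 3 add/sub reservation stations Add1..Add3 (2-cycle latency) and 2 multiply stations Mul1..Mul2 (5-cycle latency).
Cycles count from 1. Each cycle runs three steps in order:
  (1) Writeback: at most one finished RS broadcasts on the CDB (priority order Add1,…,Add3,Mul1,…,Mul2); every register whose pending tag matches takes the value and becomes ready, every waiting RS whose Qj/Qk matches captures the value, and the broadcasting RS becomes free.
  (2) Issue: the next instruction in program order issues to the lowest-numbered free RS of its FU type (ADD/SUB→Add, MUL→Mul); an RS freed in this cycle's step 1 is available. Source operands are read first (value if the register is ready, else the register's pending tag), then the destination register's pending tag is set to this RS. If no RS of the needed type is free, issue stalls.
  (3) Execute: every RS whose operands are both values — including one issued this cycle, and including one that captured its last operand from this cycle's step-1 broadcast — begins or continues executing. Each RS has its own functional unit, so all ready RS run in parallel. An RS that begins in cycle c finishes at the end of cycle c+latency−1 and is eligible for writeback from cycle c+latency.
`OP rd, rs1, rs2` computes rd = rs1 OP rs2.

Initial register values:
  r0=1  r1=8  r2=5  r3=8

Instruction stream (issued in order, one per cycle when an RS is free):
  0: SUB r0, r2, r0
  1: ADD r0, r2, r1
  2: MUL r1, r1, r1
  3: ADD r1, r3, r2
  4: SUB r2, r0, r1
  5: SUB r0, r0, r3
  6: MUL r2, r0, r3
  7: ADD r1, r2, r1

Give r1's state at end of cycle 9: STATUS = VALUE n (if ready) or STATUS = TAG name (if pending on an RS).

cycle 1: issue SUB r0<-Add1 // r0:Add1,r1:8,r2:5,r3:8
cycle 2: issue ADD r0<-Add2 // r0:Add2,r1:8,r2:5,r3:8
cycle 3: CDB Add1=4; issue MUL r1<-Mul1 // r0:Add2,r1:Mul1,r2:5,r3:8
cycle 4: CDB Add2=13; issue ADD r1<-Add1 // r0:13,r1:Add1,r2:5,r3:8
cycle 5: issue SUB r2<-Add2 // r0:13,r1:Add1,r2:Add2,r3:8
cycle 6: CDB Add1=13; issue SUB r0<-Add1 // r0:Add1,r1:13,r2:Add2,r3:8
cycle 7: issue MUL r2<-Mul2 // r0:Add1,r1:13,r2:Mul2,r3:8
cycle 8: CDB Add1=5; issue ADD r1<-Add1 // r0:5,r1:Add1,r2:Mul2,r3:8
cycle 9: CDB Add2=0 // r0:5,r1:Add1,r2:Mul2,r3:8

STATUS = TAG Add1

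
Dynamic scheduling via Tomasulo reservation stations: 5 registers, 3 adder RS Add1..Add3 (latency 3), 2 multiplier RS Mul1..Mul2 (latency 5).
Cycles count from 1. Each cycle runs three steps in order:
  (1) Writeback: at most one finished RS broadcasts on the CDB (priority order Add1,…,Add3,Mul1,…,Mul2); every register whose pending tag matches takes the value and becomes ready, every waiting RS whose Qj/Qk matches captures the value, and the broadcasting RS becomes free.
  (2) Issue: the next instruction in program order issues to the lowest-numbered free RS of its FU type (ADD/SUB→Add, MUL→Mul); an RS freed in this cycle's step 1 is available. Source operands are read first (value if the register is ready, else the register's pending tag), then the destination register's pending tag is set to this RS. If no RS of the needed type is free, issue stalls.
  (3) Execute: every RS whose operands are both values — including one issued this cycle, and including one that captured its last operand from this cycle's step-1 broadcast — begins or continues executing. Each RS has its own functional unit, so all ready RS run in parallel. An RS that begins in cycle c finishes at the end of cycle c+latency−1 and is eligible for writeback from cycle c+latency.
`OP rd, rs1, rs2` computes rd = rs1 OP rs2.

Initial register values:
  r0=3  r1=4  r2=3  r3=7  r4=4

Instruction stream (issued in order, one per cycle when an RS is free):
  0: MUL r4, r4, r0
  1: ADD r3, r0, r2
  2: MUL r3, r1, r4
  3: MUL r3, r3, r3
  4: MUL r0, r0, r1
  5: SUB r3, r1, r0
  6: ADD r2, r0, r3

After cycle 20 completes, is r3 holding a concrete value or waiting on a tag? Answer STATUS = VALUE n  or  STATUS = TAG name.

STATUS = VALUE -8

  c1: issue MUL r4<-Mul1  regs: r0:3,r1:4,r2:3,r3:7,r4:Mul1
  c2: issue ADD r3<-Add1  regs: r0:3,r1:4,r2:3,r3:Add1,r4:Mul1
  c3: issue MUL r3<-Mul2  regs: r0:3,r1:4,r2:3,r3:Mul2,r4:Mul1
  c4: stall  regs: r0:3,r1:4,r2:3,r3:Mul2,r4:Mul1
  c5: CDB Add1=6; stall  regs: r0:3,r1:4,r2:3,r3:Mul2,r4:Mul1
  c6: CDB Mul1=12; issue MUL r3<-Mul1  regs: r0:3,r1:4,r2:3,r3:Mul1,r4:12
  c7: stall  regs: r0:3,r1:4,r2:3,r3:Mul1,r4:12
  c8: stall  regs: r0:3,r1:4,r2:3,r3:Mul1,r4:12
  c9: stall  regs: r0:3,r1:4,r2:3,r3:Mul1,r4:12
  c10: stall  regs: r0:3,r1:4,r2:3,r3:Mul1,r4:12
  c11: CDB Mul2=48; issue MUL r0<-Mul2  regs: r0:Mul2,r1:4,r2:3,r3:Mul1,r4:12
  c12: issue SUB r3<-Add1  regs: r0:Mul2,r1:4,r2:3,r3:Add1,r4:12
  c13: issue ADD r2<-Add2  regs: r0:Mul2,r1:4,r2:Add2,r3:Add1,r4:12
  c14: -  regs: r0:Mul2,r1:4,r2:Add2,r3:Add1,r4:12
  c15: -  regs: r0:Mul2,r1:4,r2:Add2,r3:Add1,r4:12
  c16: CDB Mul1=2304  regs: r0:Mul2,r1:4,r2:Add2,r3:Add1,r4:12
  c17: CDB Mul2=12  regs: r0:12,r1:4,r2:Add2,r3:Add1,r4:12
  c18: -  regs: r0:12,r1:4,r2:Add2,r3:Add1,r4:12
  c19: -  regs: r0:12,r1:4,r2:Add2,r3:Add1,r4:12
  c20: CDB Add1=-8  regs: r0:12,r1:4,r2:Add2,r3:-8,r4:12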